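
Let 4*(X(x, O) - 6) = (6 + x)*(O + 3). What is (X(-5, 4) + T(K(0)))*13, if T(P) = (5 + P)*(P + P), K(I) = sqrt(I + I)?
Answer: 403/4 ≈ 100.75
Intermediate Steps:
X(x, O) = 6 + (3 + O)*(6 + x)/4 (X(x, O) = 6 + ((6 + x)*(O + 3))/4 = 6 + ((6 + x)*(3 + O))/4 = 6 + ((3 + O)*(6 + x))/4 = 6 + (3 + O)*(6 + x)/4)
K(I) = sqrt(2)*sqrt(I) (K(I) = sqrt(2*I) = sqrt(2)*sqrt(I))
T(P) = 2*P*(5 + P) (T(P) = (5 + P)*(2*P) = 2*P*(5 + P))
(X(-5, 4) + T(K(0)))*13 = ((21/2 + (3/2)*4 + (3/4)*(-5) + (1/4)*4*(-5)) + 2*(sqrt(2)*sqrt(0))*(5 + sqrt(2)*sqrt(0)))*13 = ((21/2 + 6 - 15/4 - 5) + 2*(sqrt(2)*0)*(5 + sqrt(2)*0))*13 = (31/4 + 2*0*(5 + 0))*13 = (31/4 + 2*0*5)*13 = (31/4 + 0)*13 = (31/4)*13 = 403/4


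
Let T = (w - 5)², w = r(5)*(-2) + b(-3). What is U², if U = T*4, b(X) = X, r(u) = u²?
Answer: 181063936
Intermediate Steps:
w = -53 (w = 5²*(-2) - 3 = 25*(-2) - 3 = -50 - 3 = -53)
T = 3364 (T = (-53 - 5)² = (-58)² = 3364)
U = 13456 (U = 3364*4 = 13456)
U² = 13456² = 181063936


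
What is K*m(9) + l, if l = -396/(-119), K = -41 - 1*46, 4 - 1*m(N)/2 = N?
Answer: 103926/119 ≈ 873.33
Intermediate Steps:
m(N) = 8 - 2*N
K = -87 (K = -41 - 46 = -87)
l = 396/119 (l = -396*(-1/119) = 396/119 ≈ 3.3277)
K*m(9) + l = -87*(8 - 2*9) + 396/119 = -87*(8 - 18) + 396/119 = -87*(-10) + 396/119 = 870 + 396/119 = 103926/119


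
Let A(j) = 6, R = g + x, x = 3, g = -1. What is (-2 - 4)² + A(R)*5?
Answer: 66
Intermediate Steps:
R = 2 (R = -1 + 3 = 2)
(-2 - 4)² + A(R)*5 = (-2 - 4)² + 6*5 = (-6)² + 30 = 36 + 30 = 66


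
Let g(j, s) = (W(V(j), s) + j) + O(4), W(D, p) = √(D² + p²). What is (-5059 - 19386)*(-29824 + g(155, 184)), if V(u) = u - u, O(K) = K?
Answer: 720663045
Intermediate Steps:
V(u) = 0
g(j, s) = 4 + j + √(s²) (g(j, s) = (√(0² + s²) + j) + 4 = (√(0 + s²) + j) + 4 = (√(s²) + j) + 4 = (j + √(s²)) + 4 = 4 + j + √(s²))
(-5059 - 19386)*(-29824 + g(155, 184)) = (-5059 - 19386)*(-29824 + (4 + 155 + √(184²))) = -24445*(-29824 + (4 + 155 + √33856)) = -24445*(-29824 + (4 + 155 + 184)) = -24445*(-29824 + 343) = -24445*(-29481) = 720663045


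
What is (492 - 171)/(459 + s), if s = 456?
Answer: 107/305 ≈ 0.35082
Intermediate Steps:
(492 - 171)/(459 + s) = (492 - 171)/(459 + 456) = 321/915 = 321*(1/915) = 107/305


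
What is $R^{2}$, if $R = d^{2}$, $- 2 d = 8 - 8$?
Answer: $0$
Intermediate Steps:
$d = 0$ ($d = - \frac{8 - 8}{2} = \left(- \frac{1}{2}\right) 0 = 0$)
$R = 0$ ($R = 0^{2} = 0$)
$R^{2} = 0^{2} = 0$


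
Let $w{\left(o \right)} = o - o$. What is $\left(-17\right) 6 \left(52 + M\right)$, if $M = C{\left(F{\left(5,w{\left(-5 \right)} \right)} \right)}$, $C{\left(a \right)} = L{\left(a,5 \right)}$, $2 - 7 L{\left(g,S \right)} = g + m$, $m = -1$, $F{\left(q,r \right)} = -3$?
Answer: $- \frac{37740}{7} \approx -5391.4$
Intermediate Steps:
$w{\left(o \right)} = 0$
$L{\left(g,S \right)} = \frac{3}{7} - \frac{g}{7}$ ($L{\left(g,S \right)} = \frac{2}{7} - \frac{g - 1}{7} = \frac{2}{7} - \frac{-1 + g}{7} = \frac{2}{7} - \left(- \frac{1}{7} + \frac{g}{7}\right) = \frac{3}{7} - \frac{g}{7}$)
$C{\left(a \right)} = \frac{3}{7} - \frac{a}{7}$
$M = \frac{6}{7}$ ($M = \frac{3}{7} - - \frac{3}{7} = \frac{3}{7} + \frac{3}{7} = \frac{6}{7} \approx 0.85714$)
$\left(-17\right) 6 \left(52 + M\right) = \left(-17\right) 6 \left(52 + \frac{6}{7}\right) = \left(-102\right) \frac{370}{7} = - \frac{37740}{7}$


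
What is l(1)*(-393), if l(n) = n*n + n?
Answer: -786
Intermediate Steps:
l(n) = n + n² (l(n) = n² + n = n + n²)
l(1)*(-393) = (1*(1 + 1))*(-393) = (1*2)*(-393) = 2*(-393) = -786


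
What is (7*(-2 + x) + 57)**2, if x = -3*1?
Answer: 484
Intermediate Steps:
x = -3
(7*(-2 + x) + 57)**2 = (7*(-2 - 3) + 57)**2 = (7*(-5) + 57)**2 = (-35 + 57)**2 = 22**2 = 484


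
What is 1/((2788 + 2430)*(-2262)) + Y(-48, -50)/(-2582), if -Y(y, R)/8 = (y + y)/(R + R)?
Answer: 1133066861/380945568900 ≈ 0.0029744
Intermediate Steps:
Y(y, R) = -8*y/R (Y(y, R) = -8*(y + y)/(R + R) = -8*2*y/(2*R) = -8*2*y*1/(2*R) = -8*y/R)
1/((2788 + 2430)*(-2262)) + Y(-48, -50)/(-2582) = 1/((2788 + 2430)*(-2262)) - 8*(-48)/(-50)/(-2582) = -1/2262/5218 - 8*(-48)*(-1/50)*(-1/2582) = (1/5218)*(-1/2262) - 192/25*(-1/2582) = -1/11803116 + 96/32275 = 1133066861/380945568900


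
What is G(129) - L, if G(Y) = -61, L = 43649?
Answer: -43710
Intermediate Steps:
G(129) - L = -61 - 1*43649 = -61 - 43649 = -43710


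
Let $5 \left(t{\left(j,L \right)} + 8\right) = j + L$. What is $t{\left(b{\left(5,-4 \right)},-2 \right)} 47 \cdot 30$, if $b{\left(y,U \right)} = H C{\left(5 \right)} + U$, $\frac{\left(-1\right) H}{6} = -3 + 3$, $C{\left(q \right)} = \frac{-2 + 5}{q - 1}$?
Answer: $-12972$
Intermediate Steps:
$C{\left(q \right)} = \frac{3}{-1 + q}$
$H = 0$ ($H = - 6 \left(-3 + 3\right) = \left(-6\right) 0 = 0$)
$b{\left(y,U \right)} = U$ ($b{\left(y,U \right)} = 0 \frac{3}{-1 + 5} + U = 0 \cdot \frac{3}{4} + U = 0 + U = U$)
$t{\left(j,L \right)} = -8 + \frac{L}{5} + \frac{j}{5}$ ($t{\left(j,L \right)} = -8 + \frac{j + L}{5} = -8 + \frac{L + j}{5} = -8 + \left(\frac{L}{5} + \frac{j}{5}\right) = -8 + \frac{L}{5} + \frac{j}{5}$)
$t{\left(b{\left(5,-4 \right)},-2 \right)} 47 \cdot 30 = \left(-8 + \frac{1}{5} \left(-2\right) + \frac{1}{5} \left(-4\right)\right) 47 \cdot 30 = \left(-8 - \frac{2}{5} - \frac{4}{5}\right) 47 \cdot 30 = \left(- \frac{46}{5}\right) 47 \cdot 30 = \left(- \frac{2162}{5}\right) 30 = -12972$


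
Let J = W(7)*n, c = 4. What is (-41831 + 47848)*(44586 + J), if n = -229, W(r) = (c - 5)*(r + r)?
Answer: 287564464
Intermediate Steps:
W(r) = -2*r (W(r) = (4 - 5)*(r + r) = -2*r)
J = 3206 (J = -2*7*(-229) = -14*(-229) = 3206)
(-41831 + 47848)*(44586 + J) = (-41831 + 47848)*(44586 + 3206) = 6017*47792 = 287564464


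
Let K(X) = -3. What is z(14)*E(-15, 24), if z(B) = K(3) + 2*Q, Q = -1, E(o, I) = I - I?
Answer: 0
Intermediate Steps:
E(o, I) = 0
z(B) = -5 (z(B) = -3 + 2*(-1) = -3 - 2 = -5)
z(14)*E(-15, 24) = -5*0 = 0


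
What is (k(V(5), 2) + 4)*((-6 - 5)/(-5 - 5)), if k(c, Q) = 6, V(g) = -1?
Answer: 11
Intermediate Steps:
(k(V(5), 2) + 4)*((-6 - 5)/(-5 - 5)) = (6 + 4)*((-6 - 5)/(-5 - 5)) = 10*(-11/(-10)) = 10*(-11*(-1/10)) = 10*(11/10) = 11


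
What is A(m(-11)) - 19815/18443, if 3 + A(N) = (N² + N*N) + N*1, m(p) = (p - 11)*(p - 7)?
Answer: 5791543260/18443 ≈ 3.1402e+5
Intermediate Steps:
m(p) = (-11 + p)*(-7 + p)
A(N) = -3 + N + 2*N² (A(N) = -3 + ((N² + N*N) + N*1) = -3 + ((N² + N²) + N) = -3 + (2*N² + N) = -3 + (N + 2*N²) = -3 + N + 2*N²)
A(m(-11)) - 19815/18443 = (-3 + (77 + (-11)² - 18*(-11)) + 2*(77 + (-11)² - 18*(-11))²) - 19815/18443 = (-3 + (77 + 121 + 198) + 2*(77 + 121 + 198)²) - 19815/18443 = (-3 + 396 + 2*396²) - 1*19815/18443 = (-3 + 396 + 2*156816) - 19815/18443 = (-3 + 396 + 313632) - 19815/18443 = 314025 - 19815/18443 = 5791543260/18443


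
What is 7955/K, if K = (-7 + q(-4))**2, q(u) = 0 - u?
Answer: 7955/9 ≈ 883.89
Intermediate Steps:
q(u) = -u
K = 9 (K = (-7 - 1*(-4))**2 = (-7 + 4)**2 = (-3)**2 = 9)
7955/K = 7955/9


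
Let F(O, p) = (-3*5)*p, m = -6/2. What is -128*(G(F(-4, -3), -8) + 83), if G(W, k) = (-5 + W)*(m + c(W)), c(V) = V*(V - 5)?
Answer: -9211264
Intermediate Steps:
c(V) = V*(-5 + V)
m = -3 (m = -6*1/2 = -3)
F(O, p) = -15*p
G(W, k) = (-5 + W)*(-3 + W*(-5 + W))
-128*(G(F(-4, -3), -8) + 83) = -128*((15 + (-15*(-3))**3 - 10*(-15*(-3))**2 + 22*(-15*(-3))) + 83) = -128*((15 + 45**3 - 10*45**2 + 22*45) + 83) = -128*((15 + 91125 - 10*2025 + 990) + 83) = -128*((15 + 91125 - 20250 + 990) + 83) = -128*(71880 + 83) = -128*71963 = -9211264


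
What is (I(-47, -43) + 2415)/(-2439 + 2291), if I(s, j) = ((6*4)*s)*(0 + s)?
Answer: -55431/148 ≈ -374.53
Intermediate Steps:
I(s, j) = 24*s**2 (I(s, j) = (24*s)*s = 24*s**2)
(I(-47, -43) + 2415)/(-2439 + 2291) = (24*(-47)**2 + 2415)/(-2439 + 2291) = (24*2209 + 2415)/(-148) = (53016 + 2415)*(-1/148) = 55431*(-1/148) = -55431/148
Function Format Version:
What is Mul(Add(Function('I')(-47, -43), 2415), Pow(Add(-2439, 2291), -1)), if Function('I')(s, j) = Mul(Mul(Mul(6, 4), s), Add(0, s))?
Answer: Rational(-55431, 148) ≈ -374.53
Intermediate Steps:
Function('I')(s, j) = Mul(24, Pow(s, 2)) (Function('I')(s, j) = Mul(Mul(24, s), s) = Mul(24, Pow(s, 2)))
Mul(Add(Function('I')(-47, -43), 2415), Pow(Add(-2439, 2291), -1)) = Mul(Add(Mul(24, Pow(-47, 2)), 2415), Pow(Add(-2439, 2291), -1)) = Mul(Add(Mul(24, 2209), 2415), Pow(-148, -1)) = Mul(Add(53016, 2415), Rational(-1, 148)) = Mul(55431, Rational(-1, 148)) = Rational(-55431, 148)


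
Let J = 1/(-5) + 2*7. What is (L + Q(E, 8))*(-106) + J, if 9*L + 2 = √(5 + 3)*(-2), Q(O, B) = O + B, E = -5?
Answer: -12629/45 + 424*√2/9 ≈ -214.02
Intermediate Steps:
Q(O, B) = B + O
J = 69/5 (J = -⅕ + 14 = 69/5 ≈ 13.800)
L = -2/9 - 4*√2/9 (L = -2/9 + (√(5 + 3)*(-2))/9 = -2/9 + (√8*(-2))/9 = -2/9 + ((2*√2)*(-2))/9 = -2/9 + (-4*√2)/9 = -2/9 - 4*√2/9 ≈ -0.85076)
(L + Q(E, 8))*(-106) + J = ((-2/9 - 4*√2/9) + (8 - 5))*(-106) + 69/5 = ((-2/9 - 4*√2/9) + 3)*(-106) + 69/5 = (25/9 - 4*√2/9)*(-106) + 69/5 = (-2650/9 + 424*√2/9) + 69/5 = -12629/45 + 424*√2/9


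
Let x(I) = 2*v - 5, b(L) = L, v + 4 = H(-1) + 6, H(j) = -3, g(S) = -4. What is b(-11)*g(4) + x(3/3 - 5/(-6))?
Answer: 37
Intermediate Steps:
v = -1 (v = -4 + (-3 + 6) = -4 + 3 = -1)
x(I) = -7 (x(I) = 2*(-1) - 5 = -2 - 5 = -7)
b(-11)*g(4) + x(3/3 - 5/(-6)) = -11*(-4) - 7 = 44 - 7 = 37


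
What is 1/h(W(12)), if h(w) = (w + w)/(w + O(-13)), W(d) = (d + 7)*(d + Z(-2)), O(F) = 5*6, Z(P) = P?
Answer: 11/19 ≈ 0.57895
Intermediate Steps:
O(F) = 30
W(d) = (-2 + d)*(7 + d) (W(d) = (d + 7)*(d - 2) = (7 + d)*(-2 + d) = (-2 + d)*(7 + d))
h(w) = 2*w/(30 + w) (h(w) = (w + w)/(w + 30) = (2*w)/(30 + w) = 2*w/(30 + w))
1/h(W(12)) = 1/(2*(-14 + 12**2 + 5*12)/(30 + (-14 + 12**2 + 5*12))) = 1/(2*(-14 + 144 + 60)/(30 + (-14 + 144 + 60))) = 1/(2*190/(30 + 190)) = 1/(2*190/220) = 1/(2*190*(1/220)) = 1/(19/11) = 11/19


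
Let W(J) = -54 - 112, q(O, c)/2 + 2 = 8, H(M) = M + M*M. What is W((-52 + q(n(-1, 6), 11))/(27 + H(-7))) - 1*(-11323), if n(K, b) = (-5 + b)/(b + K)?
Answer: 11157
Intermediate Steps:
H(M) = M + M²
n(K, b) = (-5 + b)/(K + b)
q(O, c) = 12 (q(O, c) = -4 + 2*8 = -4 + 16 = 12)
W(J) = -166
W((-52 + q(n(-1, 6), 11))/(27 + H(-7))) - 1*(-11323) = -166 - 1*(-11323) = -166 + 11323 = 11157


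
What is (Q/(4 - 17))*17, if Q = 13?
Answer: -17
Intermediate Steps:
(Q/(4 - 17))*17 = (13/(4 - 17))*17 = (13/(-13))*17 = -1/13*13*17 = -1*17 = -17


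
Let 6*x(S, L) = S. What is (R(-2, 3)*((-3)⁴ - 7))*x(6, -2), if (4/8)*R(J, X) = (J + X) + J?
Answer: -148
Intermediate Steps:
x(S, L) = S/6
R(J, X) = 2*X + 4*J (R(J, X) = 2*((J + X) + J) = 2*(X + 2*J) = 2*X + 4*J)
(R(-2, 3)*((-3)⁴ - 7))*x(6, -2) = ((2*3 + 4*(-2))*((-3)⁴ - 7))*((⅙)*6) = ((6 - 8)*(81 - 7))*1 = -2*74*1 = -148*1 = -148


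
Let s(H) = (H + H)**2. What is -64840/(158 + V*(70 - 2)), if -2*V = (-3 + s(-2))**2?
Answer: 16210/1397 ≈ 11.603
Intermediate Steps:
s(H) = 4*H**2 (s(H) = (2*H)**2 = 4*H**2)
V = -169/2 (V = -(-3 + 4*(-2)**2)**2/2 = -(-3 + 4*4)**2/2 = -(-3 + 16)**2/2 = -1/2*13**2 = -1/2*169 = -169/2 ≈ -84.500)
-64840/(158 + V*(70 - 2)) = -64840/(158 - 169*(70 - 2)/2) = -64840/(158 - 169/2*68) = -64840/(158 - 5746) = -64840/(-5588) = -64840*(-1/5588) = 16210/1397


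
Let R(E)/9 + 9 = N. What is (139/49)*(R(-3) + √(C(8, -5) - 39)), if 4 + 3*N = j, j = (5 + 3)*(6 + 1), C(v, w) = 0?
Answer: 10425/49 + 139*I*√39/49 ≈ 212.76 + 17.715*I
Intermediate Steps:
j = 56 (j = 8*7 = 56)
N = 52/3 (N = -4/3 + (⅓)*56 = -4/3 + 56/3 = 52/3 ≈ 17.333)
R(E) = 75 (R(E) = -81 + 9*(52/3) = -81 + 156 = 75)
(139/49)*(R(-3) + √(C(8, -5) - 39)) = (139/49)*(75 + √(0 - 39)) = (139*(1/49))*(75 + √(-39)) = 139*(75 + I*√39)/49 = 10425/49 + 139*I*√39/49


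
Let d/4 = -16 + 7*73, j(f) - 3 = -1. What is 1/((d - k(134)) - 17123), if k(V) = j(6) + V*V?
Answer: -1/33101 ≈ -3.0211e-5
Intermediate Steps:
j(f) = 2 (j(f) = 3 - 1 = 2)
k(V) = 2 + V**2 (k(V) = 2 + V*V = 2 + V**2)
d = 1980 (d = 4*(-16 + 7*73) = 4*(-16 + 511) = 4*495 = 1980)
1/((d - k(134)) - 17123) = 1/((1980 - (2 + 134**2)) - 17123) = 1/((1980 - (2 + 17956)) - 17123) = 1/((1980 - 1*17958) - 17123) = 1/((1980 - 17958) - 17123) = 1/(-15978 - 17123) = 1/(-33101) = -1/33101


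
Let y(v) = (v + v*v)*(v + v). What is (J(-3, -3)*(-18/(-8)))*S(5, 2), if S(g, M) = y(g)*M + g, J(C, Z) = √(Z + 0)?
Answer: 5445*I*√3/4 ≈ 2357.8*I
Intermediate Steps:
y(v) = 2*v*(v + v²) (y(v) = (v + v²)*(2*v) = 2*v*(v + v²))
J(C, Z) = √Z
S(g, M) = g + 2*M*g²*(1 + g) (S(g, M) = (2*g²*(1 + g))*M + g = 2*M*g²*(1 + g) + g = g + 2*M*g²*(1 + g))
(J(-3, -3)*(-18/(-8)))*S(5, 2) = (√(-3)*(-18/(-8)))*(5*(1 + 2*2*5*(1 + 5))) = ((I*√3)*(-18*(-⅛)))*(5*(1 + 2*2*5*6)) = ((I*√3)*(9/4))*(5*(1 + 120)) = (9*I*√3/4)*(5*121) = (9*I*√3/4)*605 = 5445*I*√3/4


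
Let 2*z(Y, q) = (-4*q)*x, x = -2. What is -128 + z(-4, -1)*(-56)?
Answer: 96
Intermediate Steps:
z(Y, q) = 4*q (z(Y, q) = (-4*q*(-2))/2 = (8*q)/2 = 4*q)
-128 + z(-4, -1)*(-56) = -128 + (4*(-1))*(-56) = -128 - 4*(-56) = -128 + 224 = 96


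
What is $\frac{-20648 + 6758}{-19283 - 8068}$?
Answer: $\frac{4630}{9117} \approx 0.50784$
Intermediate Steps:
$\frac{-20648 + 6758}{-19283 - 8068} = - \frac{13890}{-27351} = \left(-13890\right) \left(- \frac{1}{27351}\right) = \frac{4630}{9117}$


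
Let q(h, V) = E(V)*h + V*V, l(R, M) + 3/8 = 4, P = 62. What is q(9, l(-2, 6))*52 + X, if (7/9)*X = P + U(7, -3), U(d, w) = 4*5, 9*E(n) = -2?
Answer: 76691/112 ≈ 684.74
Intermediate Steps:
E(n) = -2/9 (E(n) = (⅑)*(-2) = -2/9)
U(d, w) = 20
l(R, M) = 29/8 (l(R, M) = -3/8 + 4 = 29/8)
q(h, V) = V² - 2*h/9 (q(h, V) = -2*h/9 + V*V = -2*h/9 + V² = V² - 2*h/9)
X = 738/7 (X = 9*(62 + 20)/7 = (9/7)*82 = 738/7 ≈ 105.43)
q(9, l(-2, 6))*52 + X = ((29/8)² - 2/9*9)*52 + 738/7 = (841/64 - 2)*52 + 738/7 = (713/64)*52 + 738/7 = 9269/16 + 738/7 = 76691/112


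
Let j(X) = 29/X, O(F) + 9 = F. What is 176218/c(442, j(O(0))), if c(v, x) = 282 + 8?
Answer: 88109/145 ≈ 607.65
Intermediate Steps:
O(F) = -9 + F
c(v, x) = 290
176218/c(442, j(O(0))) = 176218/290 = 176218*(1/290) = 88109/145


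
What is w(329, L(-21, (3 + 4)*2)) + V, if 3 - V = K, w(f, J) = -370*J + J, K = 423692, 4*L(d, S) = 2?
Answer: -847747/2 ≈ -4.2387e+5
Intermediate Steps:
L(d, S) = ½ (L(d, S) = (¼)*2 = ½)
w(f, J) = -369*J
V = -423689 (V = 3 - 1*423692 = 3 - 423692 = -423689)
w(329, L(-21, (3 + 4)*2)) + V = -369*½ - 423689 = -369/2 - 423689 = -847747/2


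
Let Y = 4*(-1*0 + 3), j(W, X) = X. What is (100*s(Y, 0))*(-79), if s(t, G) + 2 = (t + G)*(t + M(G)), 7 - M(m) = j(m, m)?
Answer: -1785400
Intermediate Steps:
Y = 12 (Y = 4*(0 + 3) = 4*3 = 12)
M(m) = 7 - m
s(t, G) = -2 + (G + t)*(7 + t - G) (s(t, G) = -2 + (t + G)*(t + (7 - G)) = -2 + (G + t)*(7 + t - G))
(100*s(Y, 0))*(-79) = (100*(-2 + 12² - 1*0² + 7*0 + 7*12))*(-79) = (100*(-2 + 144 - 1*0 + 0 + 84))*(-79) = (100*(-2 + 144 + 0 + 0 + 84))*(-79) = (100*226)*(-79) = 22600*(-79) = -1785400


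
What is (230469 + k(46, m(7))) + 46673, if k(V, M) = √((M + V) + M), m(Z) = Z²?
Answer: 277154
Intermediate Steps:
k(V, M) = √(V + 2*M)
(230469 + k(46, m(7))) + 46673 = (230469 + √(46 + 2*7²)) + 46673 = (230469 + √(46 + 2*49)) + 46673 = (230469 + √(46 + 98)) + 46673 = (230469 + √144) + 46673 = (230469 + 12) + 46673 = 230481 + 46673 = 277154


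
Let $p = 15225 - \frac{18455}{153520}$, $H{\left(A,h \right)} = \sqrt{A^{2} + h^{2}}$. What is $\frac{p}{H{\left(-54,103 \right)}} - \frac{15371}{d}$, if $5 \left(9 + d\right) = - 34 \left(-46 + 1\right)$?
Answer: $- \frac{15371}{297} + \frac{467464709 \sqrt{541}}{83054320} \approx 79.16$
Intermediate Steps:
$d = 297$ ($d = -9 + \frac{\left(-34\right) \left(-46 + 1\right)}{5} = -9 + \frac{\left(-34\right) \left(-45\right)}{5} = -9 + \frac{1}{5} \cdot 1530 = -9 + 306 = 297$)
$p = \frac{467464709}{30704}$ ($p = 15225 - \frac{3691}{30704} = \frac{467464709}{30704} \approx 15225.0$)
$\frac{p}{H{\left(-54,103 \right)}} - \frac{15371}{d} = \frac{467464709}{30704 \sqrt{\left(-54\right)^{2} + 103^{2}}} - \frac{15371}{297} = \frac{467464709}{30704 \sqrt{2916 + 10609}} - \frac{15371}{297} = \frac{467464709}{30704 \sqrt{13525}} - \frac{15371}{297} = \frac{467464709}{30704 \cdot 5 \sqrt{541}} - \frac{15371}{297} = \frac{467464709 \frac{\sqrt{541}}{2705}}{30704} - \frac{15371}{297} = \frac{467464709 \sqrt{541}}{83054320} - \frac{15371}{297} = - \frac{15371}{297} + \frac{467464709 \sqrt{541}}{83054320}$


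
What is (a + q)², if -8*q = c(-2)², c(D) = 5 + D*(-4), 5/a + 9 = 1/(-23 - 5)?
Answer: 1925191129/4096576 ≈ 469.95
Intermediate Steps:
a = -140/253 (a = 5/(-9 + 1/(-23 - 5)) = 5/(-9 + 1/(-28)) = 5/(-9 - 1/28) = 5/(-253/28) = 5*(-28/253) = -140/253 ≈ -0.55336)
c(D) = 5 - 4*D
q = -169/8 (q = -(5 - 4*(-2))²/8 = -(5 + 8)²/8 = -⅛*13² = -⅛*169 = -169/8 ≈ -21.125)
(a + q)² = (-140/253 - 169/8)² = (-43877/2024)² = 1925191129/4096576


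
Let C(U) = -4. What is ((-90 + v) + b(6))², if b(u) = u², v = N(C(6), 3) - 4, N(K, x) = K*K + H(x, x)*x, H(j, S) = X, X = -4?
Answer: 2916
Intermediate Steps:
H(j, S) = -4
N(K, x) = K² - 4*x (N(K, x) = K*K - 4*x = K² - 4*x)
v = 0 (v = ((-4)² - 4*3) - 4 = (16 - 12) - 4 = 4 - 4 = 0)
((-90 + v) + b(6))² = ((-90 + 0) + 6²)² = (-90 + 36)² = (-54)² = 2916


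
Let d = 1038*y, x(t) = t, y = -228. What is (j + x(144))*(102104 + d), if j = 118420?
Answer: -15953971840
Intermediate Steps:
d = -236664 (d = 1038*(-228) = -236664)
(j + x(144))*(102104 + d) = (118420 + 144)*(102104 - 236664) = 118564*(-134560) = -15953971840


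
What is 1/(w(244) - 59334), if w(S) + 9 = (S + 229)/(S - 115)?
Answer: -3/178018 ≈ -1.6852e-5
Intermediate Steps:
w(S) = -9 + (229 + S)/(-115 + S) (w(S) = -9 + (S + 229)/(S - 115) = -9 + (229 + S)/(-115 + S))
1/(w(244) - 59334) = 1/(8*(158 - 1*244)/(-115 + 244) - 59334) = 1/(8*(158 - 244)/129 - 59334) = 1/(8*(1/129)*(-86) - 59334) = 1/(-16/3 - 59334) = 1/(-178018/3) = -3/178018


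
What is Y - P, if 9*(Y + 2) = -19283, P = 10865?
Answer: -117086/9 ≈ -13010.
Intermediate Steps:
Y = -19301/9 (Y = -2 + (⅑)*(-19283) = -2 - 19283/9 = -19301/9 ≈ -2144.6)
Y - P = -19301/9 - 1*10865 = -19301/9 - 10865 = -117086/9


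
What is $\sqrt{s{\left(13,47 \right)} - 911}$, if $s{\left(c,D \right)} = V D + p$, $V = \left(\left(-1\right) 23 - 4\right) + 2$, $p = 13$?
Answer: $i \sqrt{2073} \approx 45.53 i$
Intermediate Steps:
$V = -25$ ($V = \left(-23 - 4\right) + 2 = -27 + 2 = -25$)
$s{\left(c,D \right)} = 13 - 25 D$ ($s{\left(c,D \right)} = - 25 D + 13 = 13 - 25 D$)
$\sqrt{s{\left(13,47 \right)} - 911} = \sqrt{\left(13 - 1175\right) - 911} = \sqrt{-1162 - 911} = \sqrt{-2073} = i \sqrt{2073}$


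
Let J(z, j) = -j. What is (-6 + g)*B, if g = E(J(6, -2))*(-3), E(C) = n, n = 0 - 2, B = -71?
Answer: 0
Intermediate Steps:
n = -2
E(C) = -2
g = 6 (g = -2*(-3) = 6)
(-6 + g)*B = (-6 + 6)*(-71) = 0*(-71) = 0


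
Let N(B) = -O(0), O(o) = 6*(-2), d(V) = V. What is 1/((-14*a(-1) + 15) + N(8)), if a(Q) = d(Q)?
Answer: 1/41 ≈ 0.024390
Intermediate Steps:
a(Q) = Q
O(o) = -12
N(B) = 12 (N(B) = -1*(-12) = 12)
1/((-14*a(-1) + 15) + N(8)) = 1/((-14*(-1) + 15) + 12) = 1/((14 + 15) + 12) = 1/(29 + 12) = 1/41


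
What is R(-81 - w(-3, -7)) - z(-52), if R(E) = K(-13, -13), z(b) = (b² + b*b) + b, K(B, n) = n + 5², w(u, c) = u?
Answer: -5344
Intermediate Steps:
K(B, n) = 25 + n (K(B, n) = n + 25 = 25 + n)
z(b) = b + 2*b² (z(b) = (b² + b²) + b = 2*b² + b = b + 2*b²)
R(E) = 12 (R(E) = 25 - 13 = 12)
R(-81 - w(-3, -7)) - z(-52) = 12 - (-52)*(1 + 2*(-52)) = 12 - (-52)*(1 - 104) = 12 - (-52)*(-103) = 12 - 1*5356 = 12 - 5356 = -5344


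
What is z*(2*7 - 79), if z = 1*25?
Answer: -1625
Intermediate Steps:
z = 25
z*(2*7 - 79) = 25*(2*7 - 79) = 25*(14 - 79) = 25*(-65) = -1625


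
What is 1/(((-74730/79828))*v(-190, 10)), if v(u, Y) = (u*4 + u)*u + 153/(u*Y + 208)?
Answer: -159656/26977516485 ≈ -5.9181e-6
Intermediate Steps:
v(u, Y) = 5*u**2 + 153/(208 + Y*u) (v(u, Y) = (4*u + u)*u + 153/(Y*u + 208) = (5*u)*u + 153/(208 + Y*u) = 5*u**2 + 153/(208 + Y*u))
1/(((-74730/79828))*v(-190, 10)) = 1/(((-74730/79828))*(((153 + 1040*(-190)**2 + 5*10*(-190)**3)/(208 + 10*(-190))))) = 1/(((-74730*1/79828))*(((153 + 1040*36100 + 5*10*(-6859000))/(208 - 1900)))) = 1/((-37365/39914)*(((153 + 37544000 - 342950000)/(-1692)))) = -39914/(37365*((-1/1692*(-305405847)))) = -39914/(37365*33933983/188) = -39914/37365*188/33933983 = -159656/26977516485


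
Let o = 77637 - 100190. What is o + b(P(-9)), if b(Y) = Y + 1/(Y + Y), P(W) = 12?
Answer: -540983/24 ≈ -22541.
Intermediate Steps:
b(Y) = Y + 1/(2*Y)
o = -22553
o + b(P(-9)) = -22553 + (12 + (½)/12) = -22553 + (12 + (½)*(1/12)) = -22553 + (12 + 1/24) = -22553 + 289/24 = -540983/24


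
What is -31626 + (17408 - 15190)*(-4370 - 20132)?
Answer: -54377062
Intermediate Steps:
-31626 + (17408 - 15190)*(-4370 - 20132) = -31626 + 2218*(-24502) = -31626 - 54345436 = -54377062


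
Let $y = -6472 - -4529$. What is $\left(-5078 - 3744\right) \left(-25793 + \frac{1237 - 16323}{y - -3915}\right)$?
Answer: $\frac{112213374251}{493} \approx 2.2761 \cdot 10^{8}$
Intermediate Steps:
$y = -1943$ ($y = -6472 + 4529 = -1943$)
$\left(-5078 - 3744\right) \left(-25793 + \frac{1237 - 16323}{y - -3915}\right) = \left(-5078 - 3744\right) \left(-25793 + \frac{1237 - 16323}{-1943 - -3915}\right) = - 8822 \left(-25793 - \frac{15086}{-1943 + \left(-1187 + 5102\right)}\right) = - 8822 \left(-25793 - \frac{15086}{-1943 + 3915}\right) = - 8822 \left(-25793 - \frac{15086}{1972}\right) = - 8822 \left(-25793 - \frac{7543}{986}\right) = \left(-8822\right) \left(- \frac{25439441}{986}\right) = \frac{112213374251}{493}$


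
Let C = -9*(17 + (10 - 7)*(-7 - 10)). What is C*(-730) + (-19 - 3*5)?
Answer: -223414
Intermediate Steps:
C = 306 (C = -9*(17 + 3*(-17)) = -9*(17 - 51) = -9*(-34) = 306)
C*(-730) + (-19 - 3*5) = 306*(-730) + (-19 - 3*5) = -223380 + (-19 - 15) = -223380 - 34 = -223414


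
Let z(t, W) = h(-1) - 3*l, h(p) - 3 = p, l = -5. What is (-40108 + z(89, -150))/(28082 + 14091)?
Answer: -40091/42173 ≈ -0.95063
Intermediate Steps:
h(p) = 3 + p
z(t, W) = 17 (z(t, W) = (3 - 1) - 3*(-5) = 2 + 15 = 17)
(-40108 + z(89, -150))/(28082 + 14091) = (-40108 + 17)/(28082 + 14091) = -40091/42173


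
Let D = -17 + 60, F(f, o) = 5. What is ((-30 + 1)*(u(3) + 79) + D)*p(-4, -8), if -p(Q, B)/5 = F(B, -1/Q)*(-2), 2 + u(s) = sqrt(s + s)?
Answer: -109500 - 1450*sqrt(6) ≈ -1.1305e+5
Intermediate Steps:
u(s) = -2 + sqrt(2)*sqrt(s) (u(s) = -2 + sqrt(s + s) = -2 + sqrt(2*s) = -2 + sqrt(2)*sqrt(s))
p(Q, B) = 50 (p(Q, B) = -25*(-2) = -5*(-10) = 50)
D = 43
((-30 + 1)*(u(3) + 79) + D)*p(-4, -8) = ((-30 + 1)*((-2 + sqrt(2)*sqrt(3)) + 79) + 43)*50 = (-29*((-2 + sqrt(6)) + 79) + 43)*50 = (-29*(77 + sqrt(6)) + 43)*50 = ((-2233 - 29*sqrt(6)) + 43)*50 = (-2190 - 29*sqrt(6))*50 = -109500 - 1450*sqrt(6)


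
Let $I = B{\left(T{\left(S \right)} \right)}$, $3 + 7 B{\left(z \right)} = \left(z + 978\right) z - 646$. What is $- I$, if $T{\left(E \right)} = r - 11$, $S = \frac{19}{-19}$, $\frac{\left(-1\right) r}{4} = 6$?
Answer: $\frac{33654}{7} \approx 4807.7$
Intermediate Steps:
$r = -24$ ($r = \left(-4\right) 6 = -24$)
$S = -1$ ($S = 19 \left(- \frac{1}{19}\right) = -1$)
$T{\left(E \right)} = -35$ ($T{\left(E \right)} = -24 - 11 = -35$)
$B{\left(z \right)} = - \frac{649}{7} + \frac{z \left(978 + z\right)}{7}$ ($B{\left(z \right)} = - \frac{3}{7} + \frac{\left(z + 978\right) z - 646}{7} = - \frac{3}{7} + \frac{\left(978 + z\right) z - 646}{7} = - \frac{3}{7} + \frac{z \left(978 + z\right) - 646}{7} = - \frac{3}{7} + \frac{-646 + z \left(978 + z\right)}{7} = - \frac{3}{7} + \left(- \frac{646}{7} + \frac{z \left(978 + z\right)}{7}\right) = - \frac{649}{7} + \frac{z \left(978 + z\right)}{7}$)
$I = - \frac{33654}{7}$ ($I = - \frac{649}{7} + \frac{\left(-35\right)^{2}}{7} + \frac{978}{7} \left(-35\right) = - \frac{649}{7} + \frac{1}{7} \cdot 1225 - 4890 = - \frac{649}{7} + 175 - 4890 = - \frac{33654}{7} \approx -4807.7$)
$- I = \left(-1\right) \left(- \frac{33654}{7}\right) = \frac{33654}{7}$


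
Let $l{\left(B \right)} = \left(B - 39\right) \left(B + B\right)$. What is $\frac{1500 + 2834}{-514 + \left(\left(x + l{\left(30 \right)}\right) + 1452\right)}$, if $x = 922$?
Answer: $\frac{197}{60} \approx 3.2833$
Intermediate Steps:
$l{\left(B \right)} = 2 B \left(-39 + B\right)$ ($l{\left(B \right)} = \left(-39 + B\right) 2 B = 2 B \left(-39 + B\right)$)
$\frac{1500 + 2834}{-514 + \left(\left(x + l{\left(30 \right)}\right) + 1452\right)} = \frac{1500 + 2834}{-514 + \left(\left(922 + 2 \cdot 30 \left(-39 + 30\right)\right) + 1452\right)} = \frac{4334}{-514 + \left(\left(922 + 2 \cdot 30 \left(-9\right)\right) + 1452\right)} = \frac{4334}{-514 + \left(\left(922 - 540\right) + 1452\right)} = \frac{4334}{-514 + \left(382 + 1452\right)} = \frac{4334}{-514 + 1834} = \frac{4334}{1320} = 4334 \cdot \frac{1}{1320} = \frac{197}{60}$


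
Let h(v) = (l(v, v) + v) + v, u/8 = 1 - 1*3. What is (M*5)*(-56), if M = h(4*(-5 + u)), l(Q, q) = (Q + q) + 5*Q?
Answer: 211680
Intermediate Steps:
l(Q, q) = q + 6*Q
u = -16 (u = 8*(1 - 1*3) = 8*(1 - 3) = 8*(-2) = -16)
h(v) = 9*v (h(v) = ((v + 6*v) + v) + v = (7*v + v) + v = 8*v + v = 9*v)
M = -756 (M = 9*(4*(-5 - 16)) = 9*(4*(-21)) = 9*(-84) = -756)
(M*5)*(-56) = -756*5*(-56) = -3780*(-56) = 211680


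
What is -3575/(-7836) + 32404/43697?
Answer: 410134519/342409692 ≈ 1.1978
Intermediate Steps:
-3575/(-7836) + 32404/43697 = -3575*(-1/7836) + 32404*(1/43697) = 3575/7836 + 32404/43697 = 410134519/342409692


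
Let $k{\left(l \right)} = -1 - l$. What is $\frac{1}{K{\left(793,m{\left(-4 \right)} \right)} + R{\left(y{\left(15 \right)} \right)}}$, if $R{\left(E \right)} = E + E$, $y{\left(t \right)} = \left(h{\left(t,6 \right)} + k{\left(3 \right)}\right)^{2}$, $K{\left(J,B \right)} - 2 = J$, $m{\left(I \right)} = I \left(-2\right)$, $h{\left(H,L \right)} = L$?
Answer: $\frac{1}{803} \approx 0.0012453$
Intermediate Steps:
$m{\left(I \right)} = - 2 I$
$K{\left(J,B \right)} = 2 + J$
$y{\left(t \right)} = 4$ ($y{\left(t \right)} = \left(6 - 4\right)^{2} = 2^{2} = 4$)
$R{\left(E \right)} = 2 E$
$\frac{1}{K{\left(793,m{\left(-4 \right)} \right)} + R{\left(y{\left(15 \right)} \right)}} = \frac{1}{\left(2 + 793\right) + 2 \cdot 4} = \frac{1}{795 + 8} = \frac{1}{803}$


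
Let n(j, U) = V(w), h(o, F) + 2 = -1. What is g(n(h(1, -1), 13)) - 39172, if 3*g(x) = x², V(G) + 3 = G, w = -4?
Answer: -117467/3 ≈ -39156.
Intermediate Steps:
h(o, F) = -3 (h(o, F) = -2 - 1 = -3)
V(G) = -3 + G
n(j, U) = -7 (n(j, U) = -3 - 4 = -7)
g(x) = x²/3
g(n(h(1, -1), 13)) - 39172 = (⅓)*(-7)² - 39172 = (⅓)*49 - 39172 = 49/3 - 39172 = -117467/3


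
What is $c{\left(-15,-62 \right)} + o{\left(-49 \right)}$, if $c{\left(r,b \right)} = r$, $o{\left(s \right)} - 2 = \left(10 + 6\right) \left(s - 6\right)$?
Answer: $-893$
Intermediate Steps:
$o{\left(s \right)} = -94 + 16 s$ ($o{\left(s \right)} = 2 + \left(10 + 6\right) \left(s - 6\right) = 2 + 16 \left(-6 + s\right) = 2 + \left(-96 + 16 s\right) = -94 + 16 s$)
$c{\left(-15,-62 \right)} + o{\left(-49 \right)} = -15 + \left(-94 + 16 \left(-49\right)\right) = -15 - 878 = -893$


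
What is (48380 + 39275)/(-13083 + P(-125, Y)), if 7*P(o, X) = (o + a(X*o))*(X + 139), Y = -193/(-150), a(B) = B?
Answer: -15777900/3386047 ≈ -4.6597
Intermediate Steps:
Y = 193/150 (Y = -193*(-1/150) = 193/150 ≈ 1.2867)
P(o, X) = (139 + X)*(o + X*o)/7 (P(o, X) = ((o + X*o)*(X + 139))/7 = ((o + X*o)*(139 + X))/7 = ((139 + X)*(o + X*o))/7 = (139 + X)*(o + X*o)/7)
(48380 + 39275)/(-13083 + P(-125, Y)) = (48380 + 39275)/(-13083 + (1/7)*(-125)*(139 + (193/150)**2 + 140*(193/150))) = 87655/(-13083 + (1/7)*(-125)*(139 + 37249/22500 + 2702/15)) = 87655/(-13083 + (1/7)*(-125)*(7217749/22500)) = 87655/(-13083 - 1031107/180) = 87655/(-3386047/180) = 87655*(-180/3386047) = -15777900/3386047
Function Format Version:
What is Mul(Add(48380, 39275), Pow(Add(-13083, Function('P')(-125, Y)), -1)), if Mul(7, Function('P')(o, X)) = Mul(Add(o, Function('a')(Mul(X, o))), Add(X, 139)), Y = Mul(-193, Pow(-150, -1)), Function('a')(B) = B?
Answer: Rational(-15777900, 3386047) ≈ -4.6597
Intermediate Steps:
Y = Rational(193, 150) (Y = Mul(-193, Rational(-1, 150)) = Rational(193, 150) ≈ 1.2867)
Function('P')(o, X) = Mul(Rational(1, 7), Add(139, X), Add(o, Mul(X, o))) (Function('P')(o, X) = Mul(Rational(1, 7), Mul(Add(o, Mul(X, o)), Add(X, 139))) = Mul(Rational(1, 7), Mul(Add(o, Mul(X, o)), Add(139, X))) = Mul(Rational(1, 7), Mul(Add(139, X), Add(o, Mul(X, o)))) = Mul(Rational(1, 7), Add(139, X), Add(o, Mul(X, o))))
Mul(Add(48380, 39275), Pow(Add(-13083, Function('P')(-125, Y)), -1)) = Mul(Add(48380, 39275), Pow(Add(-13083, Mul(Rational(1, 7), -125, Add(139, Pow(Rational(193, 150), 2), Mul(140, Rational(193, 150))))), -1)) = Mul(87655, Pow(Add(-13083, Mul(Rational(1, 7), -125, Add(139, Rational(37249, 22500), Rational(2702, 15)))), -1)) = Mul(87655, Pow(Add(-13083, Mul(Rational(1, 7), -125, Rational(7217749, 22500))), -1)) = Mul(87655, Pow(Add(-13083, Rational(-1031107, 180)), -1)) = Mul(87655, Pow(Rational(-3386047, 180), -1)) = Mul(87655, Rational(-180, 3386047)) = Rational(-15777900, 3386047)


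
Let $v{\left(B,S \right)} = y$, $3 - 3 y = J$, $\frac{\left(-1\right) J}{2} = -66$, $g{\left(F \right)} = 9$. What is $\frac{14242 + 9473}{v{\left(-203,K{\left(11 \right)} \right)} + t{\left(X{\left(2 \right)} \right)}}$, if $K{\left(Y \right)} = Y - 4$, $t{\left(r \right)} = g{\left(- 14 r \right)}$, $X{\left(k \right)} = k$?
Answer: $- \frac{1395}{2} \approx -697.5$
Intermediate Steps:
$t{\left(r \right)} = 9$
$J = 132$ ($J = \left(-2\right) \left(-66\right) = 132$)
$K{\left(Y \right)} = -4 + Y$
$y = -43$ ($y = 1 - 44 = -43$)
$v{\left(B,S \right)} = -43$
$\frac{14242 + 9473}{v{\left(-203,K{\left(11 \right)} \right)} + t{\left(X{\left(2 \right)} \right)}} = \frac{14242 + 9473}{-43 + 9} = \frac{23715}{-34} = 23715 \left(- \frac{1}{34}\right) = - \frac{1395}{2}$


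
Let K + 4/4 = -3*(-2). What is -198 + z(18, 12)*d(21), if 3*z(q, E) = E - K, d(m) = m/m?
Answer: -587/3 ≈ -195.67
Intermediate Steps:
d(m) = 1
K = 5 (K = -1 - 3*(-2) = -1 + 6 = 5)
z(q, E) = -5/3 + E/3 (z(q, E) = (E - 1*5)/3 = (E - 5)/3 = (-5 + E)/3 = -5/3 + E/3)
-198 + z(18, 12)*d(21) = -198 + (-5/3 + (⅓)*12)*1 = -198 + (-5/3 + 4)*1 = -198 + (7/3)*1 = -198 + 7/3 = -587/3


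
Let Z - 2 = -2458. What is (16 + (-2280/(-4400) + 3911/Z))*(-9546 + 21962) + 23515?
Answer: 3526148167/16885 ≈ 2.0883e+5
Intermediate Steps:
Z = -2456 (Z = 2 - 2458 = -2456)
(16 + (-2280/(-4400) + 3911/Z))*(-9546 + 21962) + 23515 = (16 + (-2280/(-4400) + 3911/(-2456)))*(-9546 + 21962) + 23515 = (16 + (-2280*(-1/4400) + 3911*(-1/2456)))*12416 + 23515 = (16 + (57/110 - 3911/2456))*12416 + 23515 = (16 - 145109/135080)*12416 + 23515 = (2016171/135080)*12416 + 23515 = 3129097392/16885 + 23515 = 3526148167/16885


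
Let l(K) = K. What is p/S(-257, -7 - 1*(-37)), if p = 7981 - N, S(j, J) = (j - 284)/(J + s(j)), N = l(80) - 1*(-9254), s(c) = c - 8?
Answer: -317955/541 ≈ -587.72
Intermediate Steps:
s(c) = -8 + c
N = 9334 (N = 80 - 1*(-9254) = 80 + 9254 = 9334)
S(j, J) = (-284 + j)/(-8 + J + j) (S(j, J) = (j - 284)/(J + (-8 + j)) = (-284 + j)/(-8 + J + j))
p = -1353 (p = 7981 - 1*9334 = 7981 - 9334 = -1353)
p/S(-257, -7 - 1*(-37)) = -1353*(-8 + (-7 - 1*(-37)) - 257)/(-284 - 257) = -1353/(-541/(-8 + (-7 + 37) - 257)) = -1353/(-541/(-8 + 30 - 257)) = -1353/(-541/(-235)) = -1353/((-1/235*(-541))) = -1353/541/235 = -1353*235/541 = -317955/541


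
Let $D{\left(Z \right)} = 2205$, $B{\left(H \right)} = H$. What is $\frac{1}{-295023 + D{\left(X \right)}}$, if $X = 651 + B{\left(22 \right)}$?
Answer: $- \frac{1}{292818} \approx -3.4151 \cdot 10^{-6}$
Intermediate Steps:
$X = 673$ ($X = 651 + 22 = 673$)
$\frac{1}{-295023 + D{\left(X \right)}} = \frac{1}{-295023 + 2205} = \frac{1}{-292818} = - \frac{1}{292818}$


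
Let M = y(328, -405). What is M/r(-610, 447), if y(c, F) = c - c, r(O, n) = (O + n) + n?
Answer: 0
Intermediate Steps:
r(O, n) = O + 2*n
y(c, F) = 0
M = 0
M/r(-610, 447) = 0/(-610 + 2*447) = 0/(-610 + 894) = 0/284 = 0*(1/284) = 0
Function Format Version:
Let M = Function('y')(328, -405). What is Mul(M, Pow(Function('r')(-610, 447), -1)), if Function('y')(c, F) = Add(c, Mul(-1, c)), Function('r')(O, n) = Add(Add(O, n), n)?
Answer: 0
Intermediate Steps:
Function('r')(O, n) = Add(O, Mul(2, n))
Function('y')(c, F) = 0
M = 0
Mul(M, Pow(Function('r')(-610, 447), -1)) = Mul(0, Pow(Add(-610, Mul(2, 447)), -1)) = Mul(0, Pow(Add(-610, 894), -1)) = Mul(0, Pow(284, -1)) = Mul(0, Rational(1, 284)) = 0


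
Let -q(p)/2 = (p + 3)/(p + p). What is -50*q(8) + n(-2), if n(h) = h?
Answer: 267/4 ≈ 66.750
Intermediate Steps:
q(p) = -(3 + p)/p (q(p) = -2*(p + 3)/(p + p) = -2*(3 + p)/(2*p) = -2*(3 + p)*1/(2*p) = -(3 + p)/p)
-50*q(8) + n(-2) = -50*(-3 - 1*8)/8 - 2 = -25*(-3 - 8)/4 - 2 = -25*(-11)/4 - 2 = -50*(-11/8) - 2 = 275/4 - 2 = 267/4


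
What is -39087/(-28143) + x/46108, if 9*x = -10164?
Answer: 147536714/108134787 ≈ 1.3644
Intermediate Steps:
x = -3388/3 (x = (1/9)*(-10164) = -3388/3 ≈ -1129.3)
-39087/(-28143) + x/46108 = -39087/(-28143) - 3388/3/46108 = -39087*(-1/28143) - 3388/3*1/46108 = 4343/3127 - 847/34581 = 147536714/108134787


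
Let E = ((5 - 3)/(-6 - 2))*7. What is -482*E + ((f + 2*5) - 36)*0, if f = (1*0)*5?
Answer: 1687/2 ≈ 843.50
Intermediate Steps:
f = 0 (f = 0*5 = 0)
E = -7/4 (E = (2/(-8))*7 = (2*(-1/8))*7 = -1/4*7 = -7/4 ≈ -1.7500)
-482*E + ((f + 2*5) - 36)*0 = -482*(-7/4) + ((0 + 2*5) - 36)*0 = 1687/2 + ((0 + 10) - 36)*0 = 1687/2 + (10 - 36)*0 = 1687/2 - 26*0 = 1687/2 + 0 = 1687/2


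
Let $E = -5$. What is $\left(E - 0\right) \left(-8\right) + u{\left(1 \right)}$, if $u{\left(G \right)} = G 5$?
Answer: $45$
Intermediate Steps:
$u{\left(G \right)} = 5 G$
$\left(E - 0\right) \left(-8\right) + u{\left(1 \right)} = \left(-5 - 0\right) \left(-8\right) + 5 \cdot 1 = \left(-5 + 0\right) \left(-8\right) + 5 = \left(-5\right) \left(-8\right) + 5 = 40 + 5 = 45$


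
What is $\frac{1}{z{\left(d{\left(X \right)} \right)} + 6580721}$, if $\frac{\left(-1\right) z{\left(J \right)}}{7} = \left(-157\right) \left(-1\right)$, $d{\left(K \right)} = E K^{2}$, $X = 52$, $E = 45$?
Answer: $\frac{1}{6579622} \approx 1.5198 \cdot 10^{-7}$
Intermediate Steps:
$d{\left(K \right)} = 45 K^{2}$
$z{\left(J \right)} = -1099$ ($z{\left(J \right)} = - 7 \left(\left(-157\right) \left(-1\right)\right) = \left(-7\right) 157 = -1099$)
$\frac{1}{z{\left(d{\left(X \right)} \right)} + 6580721} = \frac{1}{-1099 + 6580721} = \frac{1}{6579622}$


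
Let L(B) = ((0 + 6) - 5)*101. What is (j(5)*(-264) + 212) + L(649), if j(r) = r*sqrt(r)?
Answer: 313 - 1320*sqrt(5) ≈ -2638.6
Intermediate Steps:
j(r) = r**(3/2)
L(B) = 101 (L(B) = (6 - 5)*101 = 1*101 = 101)
(j(5)*(-264) + 212) + L(649) = (5**(3/2)*(-264) + 212) + 101 = ((5*sqrt(5))*(-264) + 212) + 101 = (-1320*sqrt(5) + 212) + 101 = (212 - 1320*sqrt(5)) + 101 = 313 - 1320*sqrt(5)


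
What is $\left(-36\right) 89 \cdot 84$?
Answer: $-269136$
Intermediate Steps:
$\left(-36\right) 89 \cdot 84 = \left(-3204\right) 84 = -269136$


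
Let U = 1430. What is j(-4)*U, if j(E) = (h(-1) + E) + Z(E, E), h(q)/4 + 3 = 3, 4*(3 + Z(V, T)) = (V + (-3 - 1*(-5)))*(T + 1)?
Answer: -7865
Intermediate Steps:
Z(V, T) = -3 + (1 + T)*(2 + V)/4 (Z(V, T) = -3 + ((V + (-3 - 1*(-5)))*(T + 1))/4 = -3 + ((V + (-3 + 5))*(1 + T))/4 = -3 + ((V + 2)*(1 + T))/4 = -3 + ((2 + V)*(1 + T))/4 = -3 + ((1 + T)*(2 + V))/4 = -3 + (1 + T)*(2 + V)/4)
h(q) = 0 (h(q) = -12 + 4*3 = -12 + 12 = 0)
j(E) = -5/2 + E²/4 + 7*E/4 (j(E) = (0 + E) + (-5/2 + E/2 + E/4 + E*E/4) = E + (-5/2 + E/2 + E/4 + E²/4) = E + (-5/2 + E²/4 + 3*E/4) = -5/2 + E²/4 + 7*E/4)
j(-4)*U = (-5/2 + (¼)*(-4)² + (7/4)*(-4))*1430 = (-5/2 + (¼)*16 - 7)*1430 = (-5/2 + 4 - 7)*1430 = -11/2*1430 = -7865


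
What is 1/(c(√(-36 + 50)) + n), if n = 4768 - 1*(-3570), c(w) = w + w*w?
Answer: 4176/34877945 - √14/69755890 ≈ 0.00011968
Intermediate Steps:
c(w) = w + w²
n = 8338 (n = 4768 + 3570 = 8338)
1/(c(√(-36 + 50)) + n) = 1/(√(-36 + 50)*(1 + √(-36 + 50)) + 8338) = 1/(√14*(1 + √14) + 8338) = 1/(8338 + √14*(1 + √14))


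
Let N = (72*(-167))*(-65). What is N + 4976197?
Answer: 5757757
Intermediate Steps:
N = 781560 (N = -12024*(-65) = 781560)
N + 4976197 = 781560 + 4976197 = 5757757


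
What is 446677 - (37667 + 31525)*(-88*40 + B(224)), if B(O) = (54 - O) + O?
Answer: 240266149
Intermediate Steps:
B(O) = 54
446677 - (37667 + 31525)*(-88*40 + B(224)) = 446677 - (37667 + 31525)*(-88*40 + 54) = 446677 - 69192*(-3520 + 54) = 446677 - 69192*(-3466) = 446677 - 1*(-239819472) = 446677 + 239819472 = 240266149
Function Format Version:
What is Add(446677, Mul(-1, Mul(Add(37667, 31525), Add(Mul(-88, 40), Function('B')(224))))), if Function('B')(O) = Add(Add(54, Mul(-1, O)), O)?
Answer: 240266149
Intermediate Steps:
Function('B')(O) = 54
Add(446677, Mul(-1, Mul(Add(37667, 31525), Add(Mul(-88, 40), Function('B')(224))))) = Add(446677, Mul(-1, Mul(Add(37667, 31525), Add(Mul(-88, 40), 54)))) = Add(446677, Mul(-1, Mul(69192, Add(-3520, 54)))) = Add(446677, Mul(-1, Mul(69192, -3466))) = Add(446677, Mul(-1, -239819472)) = Add(446677, 239819472) = 240266149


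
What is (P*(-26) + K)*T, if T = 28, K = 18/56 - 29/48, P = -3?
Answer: 26113/12 ≈ 2176.1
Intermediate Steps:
K = -95/336 (K = 18*(1/56) - 29*1/48 = 9/28 - 29/48 = -95/336 ≈ -0.28274)
(P*(-26) + K)*T = (-3*(-26) - 95/336)*28 = (78 - 95/336)*28 = (26113/336)*28 = 26113/12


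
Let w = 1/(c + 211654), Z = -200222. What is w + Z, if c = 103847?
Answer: -63170241221/315501 ≈ -2.0022e+5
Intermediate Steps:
w = 1/315501 (w = 1/(103847 + 211654) = 1/315501 ≈ 3.1696e-6)
w + Z = 1/315501 - 200222 = -63170241221/315501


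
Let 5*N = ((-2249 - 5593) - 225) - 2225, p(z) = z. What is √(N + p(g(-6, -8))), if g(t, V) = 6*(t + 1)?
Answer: I*√52210/5 ≈ 45.699*I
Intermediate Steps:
g(t, V) = 6 + 6*t (g(t, V) = 6*(1 + t) = 6 + 6*t)
N = -10292/5 (N = (((-2249 - 5593) - 225) - 2225)/5 = ((-7842 - 225) - 2225)/5 = (-8067 - 2225)/5 = (⅕)*(-10292) = -10292/5 ≈ -2058.4)
√(N + p(g(-6, -8))) = √(-10292/5 + (6 + 6*(-6))) = √(-10292/5 + (6 - 36)) = √(-10292/5 - 30) = √(-10442/5) = I*√52210/5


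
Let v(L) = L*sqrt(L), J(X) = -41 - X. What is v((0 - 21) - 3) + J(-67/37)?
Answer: -1450/37 - 48*I*sqrt(6) ≈ -39.189 - 117.58*I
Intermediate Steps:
v(L) = L**(3/2)
v((0 - 21) - 3) + J(-67/37) = ((0 - 21) - 3)**(3/2) + (-41 - (-67)/37) = (-21 - 3)**(3/2) + (-41 - (-67)/37) = (-24)**(3/2) + (-41 - 1*(-67/37)) = -48*I*sqrt(6) + (-41 + 67/37) = -48*I*sqrt(6) - 1450/37 = -1450/37 - 48*I*sqrt(6)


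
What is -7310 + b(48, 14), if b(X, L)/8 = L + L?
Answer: -7086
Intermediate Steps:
b(X, L) = 16*L (b(X, L) = 8*(L + L) = 8*(2*L) = 16*L)
-7310 + b(48, 14) = -7310 + 16*14 = -7310 + 224 = -7086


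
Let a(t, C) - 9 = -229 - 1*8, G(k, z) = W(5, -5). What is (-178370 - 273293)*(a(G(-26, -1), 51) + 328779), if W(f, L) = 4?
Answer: -148394330313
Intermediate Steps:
G(k, z) = 4
a(t, C) = -228 (a(t, C) = 9 + (-229 - 1*8) = 9 + (-229 - 8) = 9 - 237 = -228)
(-178370 - 273293)*(a(G(-26, -1), 51) + 328779) = (-178370 - 273293)*(-228 + 328779) = -451663*328551 = -148394330313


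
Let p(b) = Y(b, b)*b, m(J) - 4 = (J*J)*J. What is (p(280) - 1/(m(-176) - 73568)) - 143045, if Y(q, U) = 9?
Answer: -776448403499/5525340 ≈ -1.4053e+5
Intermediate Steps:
m(J) = 4 + J³ (m(J) = 4 + (J*J)*J = 4 + J²*J = 4 + J³)
p(b) = 9*b
(p(280) - 1/(m(-176) - 73568)) - 143045 = (9*280 - 1/((4 + (-176)³) - 73568)) - 143045 = (2520 - 1/((4 - 5451776) - 73568)) - 143045 = (2520 - 1/(-5451772 - 73568)) - 143045 = (2520 - 1/(-5525340)) - 143045 = (2520 - 1*(-1/5525340)) - 143045 = (2520 + 1/5525340) - 143045 = 13923856801/5525340 - 143045 = -776448403499/5525340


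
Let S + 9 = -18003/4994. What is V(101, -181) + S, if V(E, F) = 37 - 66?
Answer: -207775/4994 ≈ -41.605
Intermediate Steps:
S = -62949/4994 (S = -9 - 18003/4994 = -62949/4994 ≈ -12.605)
V(E, F) = -29
V(101, -181) + S = -29 - 62949/4994 = -207775/4994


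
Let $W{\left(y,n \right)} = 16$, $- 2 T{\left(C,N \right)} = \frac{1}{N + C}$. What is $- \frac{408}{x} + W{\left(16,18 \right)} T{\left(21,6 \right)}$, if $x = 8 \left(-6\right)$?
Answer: $\frac{443}{54} \approx 8.2037$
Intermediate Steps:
$T{\left(C,N \right)} = - \frac{1}{2 \left(C + N\right)}$ ($T{\left(C,N \right)} = - \frac{1}{2 \left(N + C\right)} = - \frac{1}{2 \left(C + N\right)}$)
$x = -48$
$- \frac{408}{x} + W{\left(16,18 \right)} T{\left(21,6 \right)} = - \frac{408}{-48} + 16 \left(- \frac{1}{2 \cdot 21 + 2 \cdot 6}\right) = \left(-408\right) \left(- \frac{1}{48}\right) + 16 \left(- \frac{1}{42 + 12}\right) = \frac{17}{2} + 16 \left(- \frac{1}{54}\right) = \frac{17}{2} - \frac{8}{27} = \frac{443}{54}$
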